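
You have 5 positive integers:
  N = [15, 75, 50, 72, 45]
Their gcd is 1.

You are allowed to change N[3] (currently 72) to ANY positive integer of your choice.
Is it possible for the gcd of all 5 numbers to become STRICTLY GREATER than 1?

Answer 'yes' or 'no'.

Answer: yes

Derivation:
Current gcd = 1
gcd of all OTHER numbers (without N[3]=72): gcd([15, 75, 50, 45]) = 5
The new gcd after any change is gcd(5, new_value).
This can be at most 5.
Since 5 > old gcd 1, the gcd CAN increase (e.g., set N[3] = 5).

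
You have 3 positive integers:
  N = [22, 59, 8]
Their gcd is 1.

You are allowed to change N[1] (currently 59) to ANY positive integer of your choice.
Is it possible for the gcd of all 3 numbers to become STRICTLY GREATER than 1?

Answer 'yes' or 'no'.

Current gcd = 1
gcd of all OTHER numbers (without N[1]=59): gcd([22, 8]) = 2
The new gcd after any change is gcd(2, new_value).
This can be at most 2.
Since 2 > old gcd 1, the gcd CAN increase (e.g., set N[1] = 2).

Answer: yes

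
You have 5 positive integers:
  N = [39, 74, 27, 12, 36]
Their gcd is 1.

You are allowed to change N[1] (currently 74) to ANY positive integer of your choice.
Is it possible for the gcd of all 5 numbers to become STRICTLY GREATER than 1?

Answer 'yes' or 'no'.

Current gcd = 1
gcd of all OTHER numbers (without N[1]=74): gcd([39, 27, 12, 36]) = 3
The new gcd after any change is gcd(3, new_value).
This can be at most 3.
Since 3 > old gcd 1, the gcd CAN increase (e.g., set N[1] = 3).

Answer: yes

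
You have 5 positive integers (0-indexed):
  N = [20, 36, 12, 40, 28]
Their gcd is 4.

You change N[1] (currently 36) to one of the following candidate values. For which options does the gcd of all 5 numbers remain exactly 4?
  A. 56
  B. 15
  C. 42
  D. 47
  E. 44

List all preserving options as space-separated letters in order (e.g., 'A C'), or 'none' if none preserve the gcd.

Old gcd = 4; gcd of others (without N[1]) = 4
New gcd for candidate v: gcd(4, v). Preserves old gcd iff gcd(4, v) = 4.
  Option A: v=56, gcd(4,56)=4 -> preserves
  Option B: v=15, gcd(4,15)=1 -> changes
  Option C: v=42, gcd(4,42)=2 -> changes
  Option D: v=47, gcd(4,47)=1 -> changes
  Option E: v=44, gcd(4,44)=4 -> preserves

Answer: A E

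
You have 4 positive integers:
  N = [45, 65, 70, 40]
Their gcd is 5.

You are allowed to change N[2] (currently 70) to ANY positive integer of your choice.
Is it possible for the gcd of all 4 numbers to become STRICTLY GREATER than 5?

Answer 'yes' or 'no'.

Current gcd = 5
gcd of all OTHER numbers (without N[2]=70): gcd([45, 65, 40]) = 5
The new gcd after any change is gcd(5, new_value).
This can be at most 5.
Since 5 = old gcd 5, the gcd can only stay the same or decrease.

Answer: no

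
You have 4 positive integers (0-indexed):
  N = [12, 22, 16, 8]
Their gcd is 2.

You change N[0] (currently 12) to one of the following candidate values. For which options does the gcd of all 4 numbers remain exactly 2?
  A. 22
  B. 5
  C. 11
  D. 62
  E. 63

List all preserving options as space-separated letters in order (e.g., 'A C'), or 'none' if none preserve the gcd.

Answer: A D

Derivation:
Old gcd = 2; gcd of others (without N[0]) = 2
New gcd for candidate v: gcd(2, v). Preserves old gcd iff gcd(2, v) = 2.
  Option A: v=22, gcd(2,22)=2 -> preserves
  Option B: v=5, gcd(2,5)=1 -> changes
  Option C: v=11, gcd(2,11)=1 -> changes
  Option D: v=62, gcd(2,62)=2 -> preserves
  Option E: v=63, gcd(2,63)=1 -> changes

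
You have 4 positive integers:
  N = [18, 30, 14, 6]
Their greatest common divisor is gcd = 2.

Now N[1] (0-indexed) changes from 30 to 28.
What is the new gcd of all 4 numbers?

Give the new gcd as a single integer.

Answer: 2

Derivation:
Numbers: [18, 30, 14, 6], gcd = 2
Change: index 1, 30 -> 28
gcd of the OTHER numbers (without index 1): gcd([18, 14, 6]) = 2
New gcd = gcd(g_others, new_val) = gcd(2, 28) = 2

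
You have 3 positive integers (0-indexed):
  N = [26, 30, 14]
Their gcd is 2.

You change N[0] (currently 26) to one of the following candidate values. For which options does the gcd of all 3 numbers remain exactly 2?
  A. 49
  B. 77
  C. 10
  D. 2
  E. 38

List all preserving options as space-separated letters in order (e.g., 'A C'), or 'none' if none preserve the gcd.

Old gcd = 2; gcd of others (without N[0]) = 2
New gcd for candidate v: gcd(2, v). Preserves old gcd iff gcd(2, v) = 2.
  Option A: v=49, gcd(2,49)=1 -> changes
  Option B: v=77, gcd(2,77)=1 -> changes
  Option C: v=10, gcd(2,10)=2 -> preserves
  Option D: v=2, gcd(2,2)=2 -> preserves
  Option E: v=38, gcd(2,38)=2 -> preserves

Answer: C D E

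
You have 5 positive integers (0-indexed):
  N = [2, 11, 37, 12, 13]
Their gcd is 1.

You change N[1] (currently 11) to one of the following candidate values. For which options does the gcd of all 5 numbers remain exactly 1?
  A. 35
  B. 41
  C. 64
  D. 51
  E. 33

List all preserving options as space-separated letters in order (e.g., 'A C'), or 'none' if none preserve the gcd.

Old gcd = 1; gcd of others (without N[1]) = 1
New gcd for candidate v: gcd(1, v). Preserves old gcd iff gcd(1, v) = 1.
  Option A: v=35, gcd(1,35)=1 -> preserves
  Option B: v=41, gcd(1,41)=1 -> preserves
  Option C: v=64, gcd(1,64)=1 -> preserves
  Option D: v=51, gcd(1,51)=1 -> preserves
  Option E: v=33, gcd(1,33)=1 -> preserves

Answer: A B C D E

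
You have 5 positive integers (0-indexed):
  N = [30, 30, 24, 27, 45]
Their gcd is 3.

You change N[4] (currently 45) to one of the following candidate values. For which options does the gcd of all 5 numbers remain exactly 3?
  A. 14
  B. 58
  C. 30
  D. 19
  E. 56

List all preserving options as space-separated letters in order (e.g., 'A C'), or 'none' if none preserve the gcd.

Old gcd = 3; gcd of others (without N[4]) = 3
New gcd for candidate v: gcd(3, v). Preserves old gcd iff gcd(3, v) = 3.
  Option A: v=14, gcd(3,14)=1 -> changes
  Option B: v=58, gcd(3,58)=1 -> changes
  Option C: v=30, gcd(3,30)=3 -> preserves
  Option D: v=19, gcd(3,19)=1 -> changes
  Option E: v=56, gcd(3,56)=1 -> changes

Answer: C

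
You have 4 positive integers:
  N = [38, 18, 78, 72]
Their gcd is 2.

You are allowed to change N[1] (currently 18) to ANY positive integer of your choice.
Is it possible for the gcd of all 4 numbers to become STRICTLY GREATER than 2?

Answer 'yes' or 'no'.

Answer: no

Derivation:
Current gcd = 2
gcd of all OTHER numbers (without N[1]=18): gcd([38, 78, 72]) = 2
The new gcd after any change is gcd(2, new_value).
This can be at most 2.
Since 2 = old gcd 2, the gcd can only stay the same or decrease.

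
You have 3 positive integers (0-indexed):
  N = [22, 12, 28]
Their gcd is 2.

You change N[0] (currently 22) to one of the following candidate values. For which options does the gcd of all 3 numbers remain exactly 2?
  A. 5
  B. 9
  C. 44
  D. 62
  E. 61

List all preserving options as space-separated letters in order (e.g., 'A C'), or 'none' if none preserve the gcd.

Answer: D

Derivation:
Old gcd = 2; gcd of others (without N[0]) = 4
New gcd for candidate v: gcd(4, v). Preserves old gcd iff gcd(4, v) = 2.
  Option A: v=5, gcd(4,5)=1 -> changes
  Option B: v=9, gcd(4,9)=1 -> changes
  Option C: v=44, gcd(4,44)=4 -> changes
  Option D: v=62, gcd(4,62)=2 -> preserves
  Option E: v=61, gcd(4,61)=1 -> changes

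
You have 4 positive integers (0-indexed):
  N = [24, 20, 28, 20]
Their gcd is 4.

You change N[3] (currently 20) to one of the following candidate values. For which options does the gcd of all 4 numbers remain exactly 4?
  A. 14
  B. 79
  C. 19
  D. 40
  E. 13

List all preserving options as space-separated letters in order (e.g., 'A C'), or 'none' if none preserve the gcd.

Answer: D

Derivation:
Old gcd = 4; gcd of others (without N[3]) = 4
New gcd for candidate v: gcd(4, v). Preserves old gcd iff gcd(4, v) = 4.
  Option A: v=14, gcd(4,14)=2 -> changes
  Option B: v=79, gcd(4,79)=1 -> changes
  Option C: v=19, gcd(4,19)=1 -> changes
  Option D: v=40, gcd(4,40)=4 -> preserves
  Option E: v=13, gcd(4,13)=1 -> changes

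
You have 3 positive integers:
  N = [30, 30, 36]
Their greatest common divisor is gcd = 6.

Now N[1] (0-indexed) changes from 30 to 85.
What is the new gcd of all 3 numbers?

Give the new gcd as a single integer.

Answer: 1

Derivation:
Numbers: [30, 30, 36], gcd = 6
Change: index 1, 30 -> 85
gcd of the OTHER numbers (without index 1): gcd([30, 36]) = 6
New gcd = gcd(g_others, new_val) = gcd(6, 85) = 1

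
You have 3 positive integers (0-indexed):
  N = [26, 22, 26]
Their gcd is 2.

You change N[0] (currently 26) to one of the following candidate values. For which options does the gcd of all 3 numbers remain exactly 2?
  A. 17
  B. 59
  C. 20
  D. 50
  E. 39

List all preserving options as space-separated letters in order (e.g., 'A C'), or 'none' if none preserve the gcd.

Answer: C D

Derivation:
Old gcd = 2; gcd of others (without N[0]) = 2
New gcd for candidate v: gcd(2, v). Preserves old gcd iff gcd(2, v) = 2.
  Option A: v=17, gcd(2,17)=1 -> changes
  Option B: v=59, gcd(2,59)=1 -> changes
  Option C: v=20, gcd(2,20)=2 -> preserves
  Option D: v=50, gcd(2,50)=2 -> preserves
  Option E: v=39, gcd(2,39)=1 -> changes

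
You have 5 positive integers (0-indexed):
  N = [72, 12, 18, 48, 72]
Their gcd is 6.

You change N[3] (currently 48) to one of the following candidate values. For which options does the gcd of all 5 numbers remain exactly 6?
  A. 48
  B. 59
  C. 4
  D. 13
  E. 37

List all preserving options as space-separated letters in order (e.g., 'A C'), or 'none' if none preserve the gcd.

Answer: A

Derivation:
Old gcd = 6; gcd of others (without N[3]) = 6
New gcd for candidate v: gcd(6, v). Preserves old gcd iff gcd(6, v) = 6.
  Option A: v=48, gcd(6,48)=6 -> preserves
  Option B: v=59, gcd(6,59)=1 -> changes
  Option C: v=4, gcd(6,4)=2 -> changes
  Option D: v=13, gcd(6,13)=1 -> changes
  Option E: v=37, gcd(6,37)=1 -> changes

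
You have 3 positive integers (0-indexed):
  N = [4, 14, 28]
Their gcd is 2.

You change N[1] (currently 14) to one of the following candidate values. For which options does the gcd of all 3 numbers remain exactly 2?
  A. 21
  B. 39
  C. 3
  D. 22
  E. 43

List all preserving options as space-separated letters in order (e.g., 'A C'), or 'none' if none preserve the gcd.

Old gcd = 2; gcd of others (without N[1]) = 4
New gcd for candidate v: gcd(4, v). Preserves old gcd iff gcd(4, v) = 2.
  Option A: v=21, gcd(4,21)=1 -> changes
  Option B: v=39, gcd(4,39)=1 -> changes
  Option C: v=3, gcd(4,3)=1 -> changes
  Option D: v=22, gcd(4,22)=2 -> preserves
  Option E: v=43, gcd(4,43)=1 -> changes

Answer: D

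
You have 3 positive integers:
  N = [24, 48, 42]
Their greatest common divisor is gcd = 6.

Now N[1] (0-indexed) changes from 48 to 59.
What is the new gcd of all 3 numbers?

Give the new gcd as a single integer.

Answer: 1

Derivation:
Numbers: [24, 48, 42], gcd = 6
Change: index 1, 48 -> 59
gcd of the OTHER numbers (without index 1): gcd([24, 42]) = 6
New gcd = gcd(g_others, new_val) = gcd(6, 59) = 1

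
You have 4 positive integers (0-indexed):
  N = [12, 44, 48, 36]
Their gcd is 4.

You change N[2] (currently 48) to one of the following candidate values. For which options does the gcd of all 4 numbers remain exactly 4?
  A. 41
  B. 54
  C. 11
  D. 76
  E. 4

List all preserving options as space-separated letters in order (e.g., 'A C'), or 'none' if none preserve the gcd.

Answer: D E

Derivation:
Old gcd = 4; gcd of others (without N[2]) = 4
New gcd for candidate v: gcd(4, v). Preserves old gcd iff gcd(4, v) = 4.
  Option A: v=41, gcd(4,41)=1 -> changes
  Option B: v=54, gcd(4,54)=2 -> changes
  Option C: v=11, gcd(4,11)=1 -> changes
  Option D: v=76, gcd(4,76)=4 -> preserves
  Option E: v=4, gcd(4,4)=4 -> preserves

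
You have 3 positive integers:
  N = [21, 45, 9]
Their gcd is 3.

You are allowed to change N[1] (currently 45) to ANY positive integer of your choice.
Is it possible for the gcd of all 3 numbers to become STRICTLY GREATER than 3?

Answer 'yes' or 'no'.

Answer: no

Derivation:
Current gcd = 3
gcd of all OTHER numbers (without N[1]=45): gcd([21, 9]) = 3
The new gcd after any change is gcd(3, new_value).
This can be at most 3.
Since 3 = old gcd 3, the gcd can only stay the same or decrease.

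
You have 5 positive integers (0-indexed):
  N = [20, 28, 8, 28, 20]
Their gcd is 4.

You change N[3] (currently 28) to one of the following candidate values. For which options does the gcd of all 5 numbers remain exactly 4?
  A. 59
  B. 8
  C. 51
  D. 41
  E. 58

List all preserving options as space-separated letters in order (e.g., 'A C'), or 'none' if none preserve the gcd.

Answer: B

Derivation:
Old gcd = 4; gcd of others (without N[3]) = 4
New gcd for candidate v: gcd(4, v). Preserves old gcd iff gcd(4, v) = 4.
  Option A: v=59, gcd(4,59)=1 -> changes
  Option B: v=8, gcd(4,8)=4 -> preserves
  Option C: v=51, gcd(4,51)=1 -> changes
  Option D: v=41, gcd(4,41)=1 -> changes
  Option E: v=58, gcd(4,58)=2 -> changes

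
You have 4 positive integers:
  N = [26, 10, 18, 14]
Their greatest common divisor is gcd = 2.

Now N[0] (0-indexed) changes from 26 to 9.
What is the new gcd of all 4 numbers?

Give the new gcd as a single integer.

Numbers: [26, 10, 18, 14], gcd = 2
Change: index 0, 26 -> 9
gcd of the OTHER numbers (without index 0): gcd([10, 18, 14]) = 2
New gcd = gcd(g_others, new_val) = gcd(2, 9) = 1

Answer: 1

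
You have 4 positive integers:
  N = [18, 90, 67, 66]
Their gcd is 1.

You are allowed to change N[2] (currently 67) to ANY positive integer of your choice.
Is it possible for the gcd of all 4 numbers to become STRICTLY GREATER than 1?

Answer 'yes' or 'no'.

Current gcd = 1
gcd of all OTHER numbers (without N[2]=67): gcd([18, 90, 66]) = 6
The new gcd after any change is gcd(6, new_value).
This can be at most 6.
Since 6 > old gcd 1, the gcd CAN increase (e.g., set N[2] = 6).

Answer: yes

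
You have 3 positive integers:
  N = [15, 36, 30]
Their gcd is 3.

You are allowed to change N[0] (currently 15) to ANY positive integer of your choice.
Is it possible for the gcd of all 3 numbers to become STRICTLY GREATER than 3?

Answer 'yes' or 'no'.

Answer: yes

Derivation:
Current gcd = 3
gcd of all OTHER numbers (without N[0]=15): gcd([36, 30]) = 6
The new gcd after any change is gcd(6, new_value).
This can be at most 6.
Since 6 > old gcd 3, the gcd CAN increase (e.g., set N[0] = 6).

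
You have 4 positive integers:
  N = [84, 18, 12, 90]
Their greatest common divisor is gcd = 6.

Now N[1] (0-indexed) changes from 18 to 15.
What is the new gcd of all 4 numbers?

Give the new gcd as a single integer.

Answer: 3

Derivation:
Numbers: [84, 18, 12, 90], gcd = 6
Change: index 1, 18 -> 15
gcd of the OTHER numbers (without index 1): gcd([84, 12, 90]) = 6
New gcd = gcd(g_others, new_val) = gcd(6, 15) = 3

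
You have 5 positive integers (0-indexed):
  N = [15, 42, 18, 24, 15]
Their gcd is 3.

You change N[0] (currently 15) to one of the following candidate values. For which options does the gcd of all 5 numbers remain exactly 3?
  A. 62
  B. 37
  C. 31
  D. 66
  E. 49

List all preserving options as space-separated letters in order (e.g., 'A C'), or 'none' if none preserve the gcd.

Old gcd = 3; gcd of others (without N[0]) = 3
New gcd for candidate v: gcd(3, v). Preserves old gcd iff gcd(3, v) = 3.
  Option A: v=62, gcd(3,62)=1 -> changes
  Option B: v=37, gcd(3,37)=1 -> changes
  Option C: v=31, gcd(3,31)=1 -> changes
  Option D: v=66, gcd(3,66)=3 -> preserves
  Option E: v=49, gcd(3,49)=1 -> changes

Answer: D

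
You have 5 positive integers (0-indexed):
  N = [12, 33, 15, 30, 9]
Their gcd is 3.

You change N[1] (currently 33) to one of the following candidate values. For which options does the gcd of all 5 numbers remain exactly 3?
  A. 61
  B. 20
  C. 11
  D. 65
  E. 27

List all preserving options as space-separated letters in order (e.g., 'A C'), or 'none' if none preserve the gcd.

Answer: E

Derivation:
Old gcd = 3; gcd of others (without N[1]) = 3
New gcd for candidate v: gcd(3, v). Preserves old gcd iff gcd(3, v) = 3.
  Option A: v=61, gcd(3,61)=1 -> changes
  Option B: v=20, gcd(3,20)=1 -> changes
  Option C: v=11, gcd(3,11)=1 -> changes
  Option D: v=65, gcd(3,65)=1 -> changes
  Option E: v=27, gcd(3,27)=3 -> preserves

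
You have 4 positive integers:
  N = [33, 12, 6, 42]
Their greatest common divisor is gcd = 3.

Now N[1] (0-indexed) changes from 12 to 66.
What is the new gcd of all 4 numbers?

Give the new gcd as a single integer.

Numbers: [33, 12, 6, 42], gcd = 3
Change: index 1, 12 -> 66
gcd of the OTHER numbers (without index 1): gcd([33, 6, 42]) = 3
New gcd = gcd(g_others, new_val) = gcd(3, 66) = 3

Answer: 3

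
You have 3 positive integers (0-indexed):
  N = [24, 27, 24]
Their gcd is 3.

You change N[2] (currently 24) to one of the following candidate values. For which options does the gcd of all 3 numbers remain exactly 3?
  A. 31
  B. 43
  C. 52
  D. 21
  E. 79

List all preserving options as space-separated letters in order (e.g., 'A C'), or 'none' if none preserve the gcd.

Old gcd = 3; gcd of others (without N[2]) = 3
New gcd for candidate v: gcd(3, v). Preserves old gcd iff gcd(3, v) = 3.
  Option A: v=31, gcd(3,31)=1 -> changes
  Option B: v=43, gcd(3,43)=1 -> changes
  Option C: v=52, gcd(3,52)=1 -> changes
  Option D: v=21, gcd(3,21)=3 -> preserves
  Option E: v=79, gcd(3,79)=1 -> changes

Answer: D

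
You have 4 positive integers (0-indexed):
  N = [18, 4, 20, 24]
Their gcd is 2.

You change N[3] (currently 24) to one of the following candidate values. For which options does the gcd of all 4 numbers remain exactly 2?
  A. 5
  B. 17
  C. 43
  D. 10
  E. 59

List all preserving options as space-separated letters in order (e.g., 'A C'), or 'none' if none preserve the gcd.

Old gcd = 2; gcd of others (without N[3]) = 2
New gcd for candidate v: gcd(2, v). Preserves old gcd iff gcd(2, v) = 2.
  Option A: v=5, gcd(2,5)=1 -> changes
  Option B: v=17, gcd(2,17)=1 -> changes
  Option C: v=43, gcd(2,43)=1 -> changes
  Option D: v=10, gcd(2,10)=2 -> preserves
  Option E: v=59, gcd(2,59)=1 -> changes

Answer: D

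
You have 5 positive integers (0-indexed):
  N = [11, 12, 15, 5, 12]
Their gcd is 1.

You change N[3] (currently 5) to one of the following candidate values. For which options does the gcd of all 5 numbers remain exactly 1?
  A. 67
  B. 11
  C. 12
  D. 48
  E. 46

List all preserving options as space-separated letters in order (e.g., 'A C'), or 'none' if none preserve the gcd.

Answer: A B C D E

Derivation:
Old gcd = 1; gcd of others (without N[3]) = 1
New gcd for candidate v: gcd(1, v). Preserves old gcd iff gcd(1, v) = 1.
  Option A: v=67, gcd(1,67)=1 -> preserves
  Option B: v=11, gcd(1,11)=1 -> preserves
  Option C: v=12, gcd(1,12)=1 -> preserves
  Option D: v=48, gcd(1,48)=1 -> preserves
  Option E: v=46, gcd(1,46)=1 -> preserves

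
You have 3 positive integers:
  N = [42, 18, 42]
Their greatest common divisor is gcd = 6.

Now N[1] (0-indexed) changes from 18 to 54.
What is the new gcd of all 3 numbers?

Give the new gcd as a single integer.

Answer: 6

Derivation:
Numbers: [42, 18, 42], gcd = 6
Change: index 1, 18 -> 54
gcd of the OTHER numbers (without index 1): gcd([42, 42]) = 42
New gcd = gcd(g_others, new_val) = gcd(42, 54) = 6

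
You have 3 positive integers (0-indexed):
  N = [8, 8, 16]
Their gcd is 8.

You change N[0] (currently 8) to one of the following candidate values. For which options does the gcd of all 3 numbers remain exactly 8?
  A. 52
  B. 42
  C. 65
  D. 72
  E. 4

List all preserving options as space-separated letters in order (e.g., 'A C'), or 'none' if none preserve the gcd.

Answer: D

Derivation:
Old gcd = 8; gcd of others (without N[0]) = 8
New gcd for candidate v: gcd(8, v). Preserves old gcd iff gcd(8, v) = 8.
  Option A: v=52, gcd(8,52)=4 -> changes
  Option B: v=42, gcd(8,42)=2 -> changes
  Option C: v=65, gcd(8,65)=1 -> changes
  Option D: v=72, gcd(8,72)=8 -> preserves
  Option E: v=4, gcd(8,4)=4 -> changes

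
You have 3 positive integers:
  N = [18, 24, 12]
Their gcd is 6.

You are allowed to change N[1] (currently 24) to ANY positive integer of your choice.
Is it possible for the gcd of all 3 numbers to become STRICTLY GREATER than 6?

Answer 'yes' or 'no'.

Answer: no

Derivation:
Current gcd = 6
gcd of all OTHER numbers (without N[1]=24): gcd([18, 12]) = 6
The new gcd after any change is gcd(6, new_value).
This can be at most 6.
Since 6 = old gcd 6, the gcd can only stay the same or decrease.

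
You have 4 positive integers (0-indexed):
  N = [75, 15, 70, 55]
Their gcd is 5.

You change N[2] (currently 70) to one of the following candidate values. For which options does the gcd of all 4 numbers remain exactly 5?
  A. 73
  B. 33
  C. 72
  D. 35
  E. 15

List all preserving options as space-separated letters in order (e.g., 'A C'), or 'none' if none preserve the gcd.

Old gcd = 5; gcd of others (without N[2]) = 5
New gcd for candidate v: gcd(5, v). Preserves old gcd iff gcd(5, v) = 5.
  Option A: v=73, gcd(5,73)=1 -> changes
  Option B: v=33, gcd(5,33)=1 -> changes
  Option C: v=72, gcd(5,72)=1 -> changes
  Option D: v=35, gcd(5,35)=5 -> preserves
  Option E: v=15, gcd(5,15)=5 -> preserves

Answer: D E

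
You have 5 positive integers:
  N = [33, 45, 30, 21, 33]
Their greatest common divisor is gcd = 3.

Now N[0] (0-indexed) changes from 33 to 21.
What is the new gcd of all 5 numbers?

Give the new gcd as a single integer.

Answer: 3

Derivation:
Numbers: [33, 45, 30, 21, 33], gcd = 3
Change: index 0, 33 -> 21
gcd of the OTHER numbers (without index 0): gcd([45, 30, 21, 33]) = 3
New gcd = gcd(g_others, new_val) = gcd(3, 21) = 3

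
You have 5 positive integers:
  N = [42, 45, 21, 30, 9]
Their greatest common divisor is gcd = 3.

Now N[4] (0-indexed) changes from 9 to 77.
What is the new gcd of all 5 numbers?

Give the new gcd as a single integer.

Answer: 1

Derivation:
Numbers: [42, 45, 21, 30, 9], gcd = 3
Change: index 4, 9 -> 77
gcd of the OTHER numbers (without index 4): gcd([42, 45, 21, 30]) = 3
New gcd = gcd(g_others, new_val) = gcd(3, 77) = 1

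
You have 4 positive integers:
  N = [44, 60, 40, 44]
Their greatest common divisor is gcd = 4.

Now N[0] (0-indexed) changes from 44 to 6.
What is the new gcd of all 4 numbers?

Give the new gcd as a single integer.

Answer: 2

Derivation:
Numbers: [44, 60, 40, 44], gcd = 4
Change: index 0, 44 -> 6
gcd of the OTHER numbers (without index 0): gcd([60, 40, 44]) = 4
New gcd = gcd(g_others, new_val) = gcd(4, 6) = 2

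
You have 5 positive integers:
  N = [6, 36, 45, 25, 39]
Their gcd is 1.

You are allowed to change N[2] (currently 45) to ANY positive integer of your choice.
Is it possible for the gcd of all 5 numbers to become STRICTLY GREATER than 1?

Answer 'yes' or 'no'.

Answer: no

Derivation:
Current gcd = 1
gcd of all OTHER numbers (without N[2]=45): gcd([6, 36, 25, 39]) = 1
The new gcd after any change is gcd(1, new_value).
This can be at most 1.
Since 1 = old gcd 1, the gcd can only stay the same or decrease.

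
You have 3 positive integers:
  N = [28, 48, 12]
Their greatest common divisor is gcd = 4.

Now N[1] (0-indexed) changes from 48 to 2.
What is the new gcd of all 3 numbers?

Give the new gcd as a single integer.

Answer: 2

Derivation:
Numbers: [28, 48, 12], gcd = 4
Change: index 1, 48 -> 2
gcd of the OTHER numbers (without index 1): gcd([28, 12]) = 4
New gcd = gcd(g_others, new_val) = gcd(4, 2) = 2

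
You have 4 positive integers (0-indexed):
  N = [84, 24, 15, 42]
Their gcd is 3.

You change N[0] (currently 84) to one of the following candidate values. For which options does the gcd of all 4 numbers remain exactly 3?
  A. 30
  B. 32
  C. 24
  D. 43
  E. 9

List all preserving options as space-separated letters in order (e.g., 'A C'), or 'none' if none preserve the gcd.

Answer: A C E

Derivation:
Old gcd = 3; gcd of others (without N[0]) = 3
New gcd for candidate v: gcd(3, v). Preserves old gcd iff gcd(3, v) = 3.
  Option A: v=30, gcd(3,30)=3 -> preserves
  Option B: v=32, gcd(3,32)=1 -> changes
  Option C: v=24, gcd(3,24)=3 -> preserves
  Option D: v=43, gcd(3,43)=1 -> changes
  Option E: v=9, gcd(3,9)=3 -> preserves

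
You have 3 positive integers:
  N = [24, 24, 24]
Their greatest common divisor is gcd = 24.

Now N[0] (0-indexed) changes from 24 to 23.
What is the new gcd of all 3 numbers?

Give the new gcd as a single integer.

Numbers: [24, 24, 24], gcd = 24
Change: index 0, 24 -> 23
gcd of the OTHER numbers (without index 0): gcd([24, 24]) = 24
New gcd = gcd(g_others, new_val) = gcd(24, 23) = 1

Answer: 1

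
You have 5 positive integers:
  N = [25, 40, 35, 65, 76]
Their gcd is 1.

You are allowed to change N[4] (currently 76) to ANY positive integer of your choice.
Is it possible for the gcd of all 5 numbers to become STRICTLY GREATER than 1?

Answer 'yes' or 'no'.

Current gcd = 1
gcd of all OTHER numbers (without N[4]=76): gcd([25, 40, 35, 65]) = 5
The new gcd after any change is gcd(5, new_value).
This can be at most 5.
Since 5 > old gcd 1, the gcd CAN increase (e.g., set N[4] = 5).

Answer: yes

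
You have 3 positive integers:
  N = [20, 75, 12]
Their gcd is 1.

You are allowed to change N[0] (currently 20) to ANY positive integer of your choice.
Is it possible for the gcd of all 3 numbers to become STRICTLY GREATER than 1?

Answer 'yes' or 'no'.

Answer: yes

Derivation:
Current gcd = 1
gcd of all OTHER numbers (without N[0]=20): gcd([75, 12]) = 3
The new gcd after any change is gcd(3, new_value).
This can be at most 3.
Since 3 > old gcd 1, the gcd CAN increase (e.g., set N[0] = 3).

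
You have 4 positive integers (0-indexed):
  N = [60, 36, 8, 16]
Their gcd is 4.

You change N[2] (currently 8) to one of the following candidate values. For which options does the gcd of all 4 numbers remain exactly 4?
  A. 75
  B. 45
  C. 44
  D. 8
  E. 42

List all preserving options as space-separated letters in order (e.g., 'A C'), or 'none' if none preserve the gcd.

Answer: C D

Derivation:
Old gcd = 4; gcd of others (without N[2]) = 4
New gcd for candidate v: gcd(4, v). Preserves old gcd iff gcd(4, v) = 4.
  Option A: v=75, gcd(4,75)=1 -> changes
  Option B: v=45, gcd(4,45)=1 -> changes
  Option C: v=44, gcd(4,44)=4 -> preserves
  Option D: v=8, gcd(4,8)=4 -> preserves
  Option E: v=42, gcd(4,42)=2 -> changes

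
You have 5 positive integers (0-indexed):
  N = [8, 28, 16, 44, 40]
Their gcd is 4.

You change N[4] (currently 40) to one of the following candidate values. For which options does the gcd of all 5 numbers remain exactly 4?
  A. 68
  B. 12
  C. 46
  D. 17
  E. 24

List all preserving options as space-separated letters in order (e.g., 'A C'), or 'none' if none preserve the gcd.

Old gcd = 4; gcd of others (without N[4]) = 4
New gcd for candidate v: gcd(4, v). Preserves old gcd iff gcd(4, v) = 4.
  Option A: v=68, gcd(4,68)=4 -> preserves
  Option B: v=12, gcd(4,12)=4 -> preserves
  Option C: v=46, gcd(4,46)=2 -> changes
  Option D: v=17, gcd(4,17)=1 -> changes
  Option E: v=24, gcd(4,24)=4 -> preserves

Answer: A B E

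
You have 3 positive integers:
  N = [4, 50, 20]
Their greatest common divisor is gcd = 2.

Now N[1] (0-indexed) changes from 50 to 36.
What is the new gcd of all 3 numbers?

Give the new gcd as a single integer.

Numbers: [4, 50, 20], gcd = 2
Change: index 1, 50 -> 36
gcd of the OTHER numbers (without index 1): gcd([4, 20]) = 4
New gcd = gcd(g_others, new_val) = gcd(4, 36) = 4

Answer: 4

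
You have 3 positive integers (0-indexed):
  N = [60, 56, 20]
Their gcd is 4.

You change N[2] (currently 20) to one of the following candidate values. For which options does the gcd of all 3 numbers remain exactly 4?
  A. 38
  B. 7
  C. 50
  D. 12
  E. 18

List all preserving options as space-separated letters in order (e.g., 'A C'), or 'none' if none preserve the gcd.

Old gcd = 4; gcd of others (without N[2]) = 4
New gcd for candidate v: gcd(4, v). Preserves old gcd iff gcd(4, v) = 4.
  Option A: v=38, gcd(4,38)=2 -> changes
  Option B: v=7, gcd(4,7)=1 -> changes
  Option C: v=50, gcd(4,50)=2 -> changes
  Option D: v=12, gcd(4,12)=4 -> preserves
  Option E: v=18, gcd(4,18)=2 -> changes

Answer: D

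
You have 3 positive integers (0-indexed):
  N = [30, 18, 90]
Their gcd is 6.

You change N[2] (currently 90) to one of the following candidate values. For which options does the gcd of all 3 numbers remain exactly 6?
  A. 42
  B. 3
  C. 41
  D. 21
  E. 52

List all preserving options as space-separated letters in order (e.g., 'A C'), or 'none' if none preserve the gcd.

Answer: A

Derivation:
Old gcd = 6; gcd of others (without N[2]) = 6
New gcd for candidate v: gcd(6, v). Preserves old gcd iff gcd(6, v) = 6.
  Option A: v=42, gcd(6,42)=6 -> preserves
  Option B: v=3, gcd(6,3)=3 -> changes
  Option C: v=41, gcd(6,41)=1 -> changes
  Option D: v=21, gcd(6,21)=3 -> changes
  Option E: v=52, gcd(6,52)=2 -> changes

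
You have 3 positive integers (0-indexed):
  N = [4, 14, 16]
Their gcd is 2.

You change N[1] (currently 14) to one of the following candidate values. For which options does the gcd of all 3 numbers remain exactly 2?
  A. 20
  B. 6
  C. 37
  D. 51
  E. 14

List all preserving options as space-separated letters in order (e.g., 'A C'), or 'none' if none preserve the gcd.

Old gcd = 2; gcd of others (without N[1]) = 4
New gcd for candidate v: gcd(4, v). Preserves old gcd iff gcd(4, v) = 2.
  Option A: v=20, gcd(4,20)=4 -> changes
  Option B: v=6, gcd(4,6)=2 -> preserves
  Option C: v=37, gcd(4,37)=1 -> changes
  Option D: v=51, gcd(4,51)=1 -> changes
  Option E: v=14, gcd(4,14)=2 -> preserves

Answer: B E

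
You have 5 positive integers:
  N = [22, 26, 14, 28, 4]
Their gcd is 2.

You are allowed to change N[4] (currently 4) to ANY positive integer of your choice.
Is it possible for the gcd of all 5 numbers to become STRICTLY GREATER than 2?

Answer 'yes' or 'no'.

Current gcd = 2
gcd of all OTHER numbers (without N[4]=4): gcd([22, 26, 14, 28]) = 2
The new gcd after any change is gcd(2, new_value).
This can be at most 2.
Since 2 = old gcd 2, the gcd can only stay the same or decrease.

Answer: no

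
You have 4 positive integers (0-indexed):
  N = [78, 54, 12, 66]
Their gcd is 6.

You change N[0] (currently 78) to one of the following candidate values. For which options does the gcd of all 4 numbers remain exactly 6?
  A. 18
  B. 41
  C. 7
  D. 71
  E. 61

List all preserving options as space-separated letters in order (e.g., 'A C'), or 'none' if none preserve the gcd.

Answer: A

Derivation:
Old gcd = 6; gcd of others (without N[0]) = 6
New gcd for candidate v: gcd(6, v). Preserves old gcd iff gcd(6, v) = 6.
  Option A: v=18, gcd(6,18)=6 -> preserves
  Option B: v=41, gcd(6,41)=1 -> changes
  Option C: v=7, gcd(6,7)=1 -> changes
  Option D: v=71, gcd(6,71)=1 -> changes
  Option E: v=61, gcd(6,61)=1 -> changes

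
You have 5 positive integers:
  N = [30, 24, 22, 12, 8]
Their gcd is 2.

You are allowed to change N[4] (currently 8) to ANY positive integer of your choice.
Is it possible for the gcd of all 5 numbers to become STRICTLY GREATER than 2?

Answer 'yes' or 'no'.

Current gcd = 2
gcd of all OTHER numbers (without N[4]=8): gcd([30, 24, 22, 12]) = 2
The new gcd after any change is gcd(2, new_value).
This can be at most 2.
Since 2 = old gcd 2, the gcd can only stay the same or decrease.

Answer: no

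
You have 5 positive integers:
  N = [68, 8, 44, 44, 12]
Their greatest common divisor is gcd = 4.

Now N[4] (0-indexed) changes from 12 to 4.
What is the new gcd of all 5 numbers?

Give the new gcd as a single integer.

Answer: 4

Derivation:
Numbers: [68, 8, 44, 44, 12], gcd = 4
Change: index 4, 12 -> 4
gcd of the OTHER numbers (without index 4): gcd([68, 8, 44, 44]) = 4
New gcd = gcd(g_others, new_val) = gcd(4, 4) = 4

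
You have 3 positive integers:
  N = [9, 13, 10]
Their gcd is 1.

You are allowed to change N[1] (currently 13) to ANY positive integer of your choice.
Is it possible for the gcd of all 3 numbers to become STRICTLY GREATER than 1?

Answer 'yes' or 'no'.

Answer: no

Derivation:
Current gcd = 1
gcd of all OTHER numbers (without N[1]=13): gcd([9, 10]) = 1
The new gcd after any change is gcd(1, new_value).
This can be at most 1.
Since 1 = old gcd 1, the gcd can only stay the same or decrease.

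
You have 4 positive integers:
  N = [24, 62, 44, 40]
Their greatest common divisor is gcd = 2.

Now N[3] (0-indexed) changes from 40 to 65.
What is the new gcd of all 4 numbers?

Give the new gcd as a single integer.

Numbers: [24, 62, 44, 40], gcd = 2
Change: index 3, 40 -> 65
gcd of the OTHER numbers (without index 3): gcd([24, 62, 44]) = 2
New gcd = gcd(g_others, new_val) = gcd(2, 65) = 1

Answer: 1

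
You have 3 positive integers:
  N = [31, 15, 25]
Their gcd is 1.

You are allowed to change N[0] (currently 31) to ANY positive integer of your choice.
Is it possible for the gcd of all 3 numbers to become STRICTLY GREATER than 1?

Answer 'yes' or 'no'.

Current gcd = 1
gcd of all OTHER numbers (without N[0]=31): gcd([15, 25]) = 5
The new gcd after any change is gcd(5, new_value).
This can be at most 5.
Since 5 > old gcd 1, the gcd CAN increase (e.g., set N[0] = 5).

Answer: yes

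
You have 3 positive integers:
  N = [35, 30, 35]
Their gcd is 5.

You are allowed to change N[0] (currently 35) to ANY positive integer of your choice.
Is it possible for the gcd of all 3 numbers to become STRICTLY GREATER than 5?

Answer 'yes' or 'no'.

Current gcd = 5
gcd of all OTHER numbers (without N[0]=35): gcd([30, 35]) = 5
The new gcd after any change is gcd(5, new_value).
This can be at most 5.
Since 5 = old gcd 5, the gcd can only stay the same or decrease.

Answer: no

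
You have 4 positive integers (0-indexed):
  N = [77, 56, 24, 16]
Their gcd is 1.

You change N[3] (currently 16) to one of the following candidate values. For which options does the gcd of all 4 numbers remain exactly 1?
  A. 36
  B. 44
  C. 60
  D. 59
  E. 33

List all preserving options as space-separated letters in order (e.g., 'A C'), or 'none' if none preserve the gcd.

Old gcd = 1; gcd of others (without N[3]) = 1
New gcd for candidate v: gcd(1, v). Preserves old gcd iff gcd(1, v) = 1.
  Option A: v=36, gcd(1,36)=1 -> preserves
  Option B: v=44, gcd(1,44)=1 -> preserves
  Option C: v=60, gcd(1,60)=1 -> preserves
  Option D: v=59, gcd(1,59)=1 -> preserves
  Option E: v=33, gcd(1,33)=1 -> preserves

Answer: A B C D E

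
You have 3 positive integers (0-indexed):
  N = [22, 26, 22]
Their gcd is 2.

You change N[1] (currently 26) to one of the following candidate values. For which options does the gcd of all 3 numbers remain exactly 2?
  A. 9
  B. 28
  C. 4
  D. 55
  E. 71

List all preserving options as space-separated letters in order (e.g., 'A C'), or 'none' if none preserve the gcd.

Old gcd = 2; gcd of others (without N[1]) = 22
New gcd for candidate v: gcd(22, v). Preserves old gcd iff gcd(22, v) = 2.
  Option A: v=9, gcd(22,9)=1 -> changes
  Option B: v=28, gcd(22,28)=2 -> preserves
  Option C: v=4, gcd(22,4)=2 -> preserves
  Option D: v=55, gcd(22,55)=11 -> changes
  Option E: v=71, gcd(22,71)=1 -> changes

Answer: B C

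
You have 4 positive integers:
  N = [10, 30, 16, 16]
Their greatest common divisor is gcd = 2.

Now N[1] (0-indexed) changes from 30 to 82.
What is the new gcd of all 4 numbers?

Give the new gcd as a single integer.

Answer: 2

Derivation:
Numbers: [10, 30, 16, 16], gcd = 2
Change: index 1, 30 -> 82
gcd of the OTHER numbers (without index 1): gcd([10, 16, 16]) = 2
New gcd = gcd(g_others, new_val) = gcd(2, 82) = 2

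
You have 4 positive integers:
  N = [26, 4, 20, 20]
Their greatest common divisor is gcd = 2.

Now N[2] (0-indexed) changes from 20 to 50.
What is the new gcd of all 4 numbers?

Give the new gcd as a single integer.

Numbers: [26, 4, 20, 20], gcd = 2
Change: index 2, 20 -> 50
gcd of the OTHER numbers (without index 2): gcd([26, 4, 20]) = 2
New gcd = gcd(g_others, new_val) = gcd(2, 50) = 2

Answer: 2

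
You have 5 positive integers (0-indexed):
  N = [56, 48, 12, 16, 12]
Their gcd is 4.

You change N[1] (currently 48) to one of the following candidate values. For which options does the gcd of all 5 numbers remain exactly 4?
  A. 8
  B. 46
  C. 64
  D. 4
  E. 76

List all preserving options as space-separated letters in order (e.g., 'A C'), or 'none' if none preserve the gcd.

Answer: A C D E

Derivation:
Old gcd = 4; gcd of others (without N[1]) = 4
New gcd for candidate v: gcd(4, v). Preserves old gcd iff gcd(4, v) = 4.
  Option A: v=8, gcd(4,8)=4 -> preserves
  Option B: v=46, gcd(4,46)=2 -> changes
  Option C: v=64, gcd(4,64)=4 -> preserves
  Option D: v=4, gcd(4,4)=4 -> preserves
  Option E: v=76, gcd(4,76)=4 -> preserves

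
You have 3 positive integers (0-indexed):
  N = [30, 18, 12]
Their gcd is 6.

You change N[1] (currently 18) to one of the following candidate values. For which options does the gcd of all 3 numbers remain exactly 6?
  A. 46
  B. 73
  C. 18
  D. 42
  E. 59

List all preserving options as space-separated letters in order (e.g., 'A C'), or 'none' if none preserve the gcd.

Old gcd = 6; gcd of others (without N[1]) = 6
New gcd for candidate v: gcd(6, v). Preserves old gcd iff gcd(6, v) = 6.
  Option A: v=46, gcd(6,46)=2 -> changes
  Option B: v=73, gcd(6,73)=1 -> changes
  Option C: v=18, gcd(6,18)=6 -> preserves
  Option D: v=42, gcd(6,42)=6 -> preserves
  Option E: v=59, gcd(6,59)=1 -> changes

Answer: C D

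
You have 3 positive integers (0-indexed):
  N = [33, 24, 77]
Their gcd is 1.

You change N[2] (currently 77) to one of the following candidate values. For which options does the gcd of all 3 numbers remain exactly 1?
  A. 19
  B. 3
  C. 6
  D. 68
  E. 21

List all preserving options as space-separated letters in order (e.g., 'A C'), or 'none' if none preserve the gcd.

Answer: A D

Derivation:
Old gcd = 1; gcd of others (without N[2]) = 3
New gcd for candidate v: gcd(3, v). Preserves old gcd iff gcd(3, v) = 1.
  Option A: v=19, gcd(3,19)=1 -> preserves
  Option B: v=3, gcd(3,3)=3 -> changes
  Option C: v=6, gcd(3,6)=3 -> changes
  Option D: v=68, gcd(3,68)=1 -> preserves
  Option E: v=21, gcd(3,21)=3 -> changes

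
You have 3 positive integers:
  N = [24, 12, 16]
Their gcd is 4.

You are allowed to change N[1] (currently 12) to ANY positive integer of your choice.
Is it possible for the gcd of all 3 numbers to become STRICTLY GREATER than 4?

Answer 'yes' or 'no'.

Current gcd = 4
gcd of all OTHER numbers (without N[1]=12): gcd([24, 16]) = 8
The new gcd after any change is gcd(8, new_value).
This can be at most 8.
Since 8 > old gcd 4, the gcd CAN increase (e.g., set N[1] = 8).

Answer: yes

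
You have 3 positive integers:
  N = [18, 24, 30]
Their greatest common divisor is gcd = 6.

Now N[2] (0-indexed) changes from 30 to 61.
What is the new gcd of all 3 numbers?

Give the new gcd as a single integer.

Numbers: [18, 24, 30], gcd = 6
Change: index 2, 30 -> 61
gcd of the OTHER numbers (without index 2): gcd([18, 24]) = 6
New gcd = gcd(g_others, new_val) = gcd(6, 61) = 1

Answer: 1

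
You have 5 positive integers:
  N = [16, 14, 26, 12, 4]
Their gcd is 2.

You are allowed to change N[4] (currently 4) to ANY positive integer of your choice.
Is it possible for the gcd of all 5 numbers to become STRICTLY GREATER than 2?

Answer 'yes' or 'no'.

Answer: no

Derivation:
Current gcd = 2
gcd of all OTHER numbers (without N[4]=4): gcd([16, 14, 26, 12]) = 2
The new gcd after any change is gcd(2, new_value).
This can be at most 2.
Since 2 = old gcd 2, the gcd can only stay the same or decrease.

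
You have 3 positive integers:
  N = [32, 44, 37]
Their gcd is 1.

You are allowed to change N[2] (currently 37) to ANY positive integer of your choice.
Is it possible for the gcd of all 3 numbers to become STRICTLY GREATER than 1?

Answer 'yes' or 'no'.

Answer: yes

Derivation:
Current gcd = 1
gcd of all OTHER numbers (without N[2]=37): gcd([32, 44]) = 4
The new gcd after any change is gcd(4, new_value).
This can be at most 4.
Since 4 > old gcd 1, the gcd CAN increase (e.g., set N[2] = 4).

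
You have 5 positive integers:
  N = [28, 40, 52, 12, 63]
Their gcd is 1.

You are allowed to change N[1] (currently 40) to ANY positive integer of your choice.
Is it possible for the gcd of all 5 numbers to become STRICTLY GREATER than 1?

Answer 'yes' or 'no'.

Answer: no

Derivation:
Current gcd = 1
gcd of all OTHER numbers (without N[1]=40): gcd([28, 52, 12, 63]) = 1
The new gcd after any change is gcd(1, new_value).
This can be at most 1.
Since 1 = old gcd 1, the gcd can only stay the same or decrease.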